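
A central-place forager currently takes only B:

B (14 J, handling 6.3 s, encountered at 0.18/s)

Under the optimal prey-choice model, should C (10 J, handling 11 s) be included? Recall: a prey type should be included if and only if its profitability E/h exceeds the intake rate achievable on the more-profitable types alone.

Intake rate on the current diet: R = (0.18×14) / (1 + 0.18×6.3) = 2.52/2.134 = 1.181 J/s.
C: E/h = 10/11 = 0.9091 J/s.
Since 0.9091 < R, time spent handling C is better spent searching.

No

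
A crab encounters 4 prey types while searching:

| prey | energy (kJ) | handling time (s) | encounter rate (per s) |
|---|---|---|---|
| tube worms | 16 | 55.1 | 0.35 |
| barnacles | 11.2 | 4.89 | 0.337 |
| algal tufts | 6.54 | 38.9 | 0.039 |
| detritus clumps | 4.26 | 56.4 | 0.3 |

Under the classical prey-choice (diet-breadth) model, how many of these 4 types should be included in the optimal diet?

E/h in descending order: barnacles 2.29, tube worms 0.29, algal tufts 0.168, detritus clumps 0.0755 kJ/s. The optimal diet is the largest prefix of this list for which every included type satisfies E_i/h_i > R on the types above it.
Rate on top 1: 1.425. tube worms: 0.29 < 1.425 → exclude; stop.
Optimal diet: barnacles — 1 of 4 types.

1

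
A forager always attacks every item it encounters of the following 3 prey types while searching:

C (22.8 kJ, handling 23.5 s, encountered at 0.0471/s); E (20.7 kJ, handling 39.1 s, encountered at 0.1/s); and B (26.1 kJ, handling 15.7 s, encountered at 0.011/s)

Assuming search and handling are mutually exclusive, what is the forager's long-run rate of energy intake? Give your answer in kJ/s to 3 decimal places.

0.554 kJ/s

Energy encountered per unit search time: 0.0471×22.8 + 0.1×20.7 + 0.011×26.1 = 3.431 kJ/s.
Handling time per unit search time: 0.0471×23.5 + 0.1×39.1 + 0.011×15.7 = 5.19.
Rate = 3.431/(1 + 5.19) = 0.5543 kJ/s.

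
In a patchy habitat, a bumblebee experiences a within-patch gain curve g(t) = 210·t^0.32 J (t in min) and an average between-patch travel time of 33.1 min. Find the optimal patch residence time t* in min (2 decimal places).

By the marginal value theorem, leave when the instantaneous gain rate g'(t) equals the habitat-wide average g(t)/(T + t).
g'(t) = 0.32·210·t^-0.68. Setting 0.32·210·t^-0.68 = 210·t^0.32/(33.1+t) gives 0.32(33.1+t) = t, so 0.68·t = 0.32×33.1.
t* = 0.32×33.1/0.68 = 15.58 min.

15.58 min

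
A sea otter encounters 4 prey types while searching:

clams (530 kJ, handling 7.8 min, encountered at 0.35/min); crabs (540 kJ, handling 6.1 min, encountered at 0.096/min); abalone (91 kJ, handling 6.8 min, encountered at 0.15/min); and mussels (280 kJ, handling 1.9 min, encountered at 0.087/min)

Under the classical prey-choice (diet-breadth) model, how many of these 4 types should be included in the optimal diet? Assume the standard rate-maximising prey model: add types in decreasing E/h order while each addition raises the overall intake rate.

3

E/h in descending order: mussels 147, crabs 88.5, clams 67.9, abalone 13.4 kJ/min. The optimal diet is the largest prefix of this list for which every included type satisfies E_i/h_i > R on the types above it.
Rate on top 1: 20.9. crabs: 88.5 > 20.9 → include.
Rate on top 2: 43.52. clams: 67.9 > 43.52 → include.
Rate on top 3: 58.4. abalone: 13.4 < 58.4 → exclude; stop.
Optimal diet: mussels, crabs, clams — 3 of 4 types.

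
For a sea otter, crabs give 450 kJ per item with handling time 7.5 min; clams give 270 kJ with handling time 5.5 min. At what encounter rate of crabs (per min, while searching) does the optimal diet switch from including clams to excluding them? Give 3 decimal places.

0.600 per min

The zero-one rule: include clams iff E₂/h₂ > λE₁/(1+λh₁). Equality gives the switch point.
λE₁h₂ = E₂ + λE₂h₁ ⇒ λ = E₂/(E₁h₂ − E₂h₁) = 270/(2475 − 2025) = 0.6 per min.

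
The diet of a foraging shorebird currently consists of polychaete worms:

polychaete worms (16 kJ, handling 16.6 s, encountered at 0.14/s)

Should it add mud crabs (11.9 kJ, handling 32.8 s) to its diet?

No

On polychaete worms alone, R = ΣλE/(1+Σλh) = 2.24/3.324 = 0.6739 kJ/s.
mud crabs: E/h = 11.9/32.8 = 0.3628 kJ/s.
Since 0.3628 < R, time spent handling mud crabs is better spent searching.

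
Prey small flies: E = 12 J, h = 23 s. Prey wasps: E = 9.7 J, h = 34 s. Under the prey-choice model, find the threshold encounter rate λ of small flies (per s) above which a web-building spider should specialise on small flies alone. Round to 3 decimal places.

The zero-one rule: include wasps iff E₂/h₂ > λE₁/(1+λh₁). Equality gives the switch point.
λE₁h₂ = E₂ + λE₂h₁ ⇒ λ = E₂/(E₁h₂ − E₂h₁) = 9.7/(408 − 223.1) = 0.05246 per s.

0.052 per s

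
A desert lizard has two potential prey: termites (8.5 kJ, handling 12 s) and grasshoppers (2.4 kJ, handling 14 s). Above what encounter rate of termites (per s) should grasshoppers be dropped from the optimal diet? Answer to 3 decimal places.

0.027 per s

At the threshold, the rate on termites alone equals the profitability of grasshoppers: λ·8.5/(1 + λ·12) = 2.4/14 = 0.1714.
Rearranging, λ(8.5 − 0.1714×12) = 0.1714, so λ = 0.1714/6.443 = 0.02661 per s.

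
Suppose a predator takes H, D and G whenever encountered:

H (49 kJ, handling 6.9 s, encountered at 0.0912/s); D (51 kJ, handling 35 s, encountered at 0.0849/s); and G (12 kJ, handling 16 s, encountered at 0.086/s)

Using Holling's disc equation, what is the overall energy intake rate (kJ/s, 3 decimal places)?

1.645 kJ/s

Energy encountered per unit search time: 0.0912×49 + 0.0849×51 + 0.086×12 = 9.831 kJ/s.
Handling time per unit search time: 0.0912×6.9 + 0.0849×35 + 0.086×16 = 4.977.
Rate = 9.831/(1 + 4.977) = 1.645 kJ/s.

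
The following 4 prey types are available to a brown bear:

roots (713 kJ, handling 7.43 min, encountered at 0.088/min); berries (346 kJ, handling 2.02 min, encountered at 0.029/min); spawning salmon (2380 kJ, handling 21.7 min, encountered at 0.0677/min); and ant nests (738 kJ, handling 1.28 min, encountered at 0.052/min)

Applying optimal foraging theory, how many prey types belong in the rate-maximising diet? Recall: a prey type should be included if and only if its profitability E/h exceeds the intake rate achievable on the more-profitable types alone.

4

E/h in descending order: ant nests 577, berries 171, spawning salmon 110, roots 96 kJ/min. The optimal diet is the largest prefix of this list for which every included type satisfies E_i/h_i > R on the types above it.
Rate on top 1: 35.98. berries: 171 > 35.98 → include.
Rate on top 2: 43.03. spawning salmon: 110 > 43.03 → include.
Rate on top 3: 80.77. roots: 96 > 80.77 → include.
Optimal diet: ant nests, berries, spawning salmon, roots — 4 of 4 types.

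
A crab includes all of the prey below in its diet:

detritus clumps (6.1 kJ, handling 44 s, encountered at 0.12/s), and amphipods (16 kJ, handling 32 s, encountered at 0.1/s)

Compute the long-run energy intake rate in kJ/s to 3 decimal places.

R = Σλ_iE_i / (1 + Σλ_ih_i)
Numerator: 0.12×6.1 + 0.1×16 = 2.332
Denominator: 1 + 0.12×44 + 0.1×32 = 9.48
R = 2.332/9.48 = 0.246 kJ/s

0.246 kJ/s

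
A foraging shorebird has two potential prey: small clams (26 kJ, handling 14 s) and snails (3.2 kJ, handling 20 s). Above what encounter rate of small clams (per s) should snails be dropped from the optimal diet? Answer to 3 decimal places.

Drop snails once their profitability E₂/h₂ falls below the rate achievable on small clams alone: E₂/h₂ = λE₁/(1 + λh₁).
Solve for λ: λE₁h₂ = E₂(1 + λh₁) → λ(E₁h₂ − E₂h₁) = E₂ → λ = E₂/(E₁h₂ − E₂h₁).
λ = 3.2/(26×20 − 3.2×14) = 3.2/475.2 = 0.006734 per s.

0.007 per s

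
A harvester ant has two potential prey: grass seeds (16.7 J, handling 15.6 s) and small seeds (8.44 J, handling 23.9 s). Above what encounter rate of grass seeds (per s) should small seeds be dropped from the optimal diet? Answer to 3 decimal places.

0.032 per s

Drop small seeds once their profitability E₂/h₂ falls below the rate achievable on grass seeds alone: E₂/h₂ = λE₁/(1 + λh₁).
Solve for λ: λE₁h₂ = E₂(1 + λh₁) → λ(E₁h₂ − E₂h₁) = E₂ → λ = E₂/(E₁h₂ − E₂h₁).
λ = 8.44/(16.7×23.9 − 8.44×15.6) = 8.44/267.5 = 0.03156 per s.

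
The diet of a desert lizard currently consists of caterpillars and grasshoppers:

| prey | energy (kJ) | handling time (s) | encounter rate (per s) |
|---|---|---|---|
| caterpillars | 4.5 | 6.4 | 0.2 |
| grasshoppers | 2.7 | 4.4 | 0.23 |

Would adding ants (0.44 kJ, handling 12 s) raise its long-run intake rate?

Intake rate on the current diet: R = (0.2×4.5 + 0.23×2.7) / (1 + 0.2×6.4 + 0.23×4.4) = 1.521/3.292 = 0.462 kJ/s.
ants: E/h = 0.44/12 = 0.03667 kJ/s.
0.03667 < 0.462, so adding ants would lower the average — exclude it.

No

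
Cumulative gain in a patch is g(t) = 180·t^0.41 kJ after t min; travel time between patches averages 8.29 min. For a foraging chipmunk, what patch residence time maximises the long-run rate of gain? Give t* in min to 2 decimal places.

By the marginal value theorem, leave when the instantaneous gain rate g'(t) equals the habitat-wide average g(t)/(T + t).
g'(t) = 0.41·180·t^-0.59. Setting 0.41·180·t^-0.59 = 180·t^0.41/(8.29+t) gives 0.41(8.29+t) = t, so 0.59·t = 0.41×8.29.
t* = 0.41×8.29/0.59 = 5.761 min.

5.76 min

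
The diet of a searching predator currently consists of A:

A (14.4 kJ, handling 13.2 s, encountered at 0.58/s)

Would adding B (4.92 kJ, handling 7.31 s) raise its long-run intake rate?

On A alone, R = ΣλE/(1+Σλh) = 8.352/8.656 = 0.9649 kJ/s.
Profitability of B: 4.92/7.31 = 0.6731 kJ/s.
Since 0.6731 < R, time spent handling B is better spent searching.

No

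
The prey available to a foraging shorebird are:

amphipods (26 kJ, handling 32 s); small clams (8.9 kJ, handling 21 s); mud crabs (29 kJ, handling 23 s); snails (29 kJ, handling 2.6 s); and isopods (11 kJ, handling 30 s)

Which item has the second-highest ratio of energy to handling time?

mud crabs

In descending order of E/h:
snails: 29/2.6 = 11.2 kJ/s
mud crabs: 29/23 = 1.26 kJ/s
amphipods: 26/32 = 0.812 kJ/s
small clams: 8.9/21 = 0.424 kJ/s
isopods: 11/30 = 0.367 kJ/s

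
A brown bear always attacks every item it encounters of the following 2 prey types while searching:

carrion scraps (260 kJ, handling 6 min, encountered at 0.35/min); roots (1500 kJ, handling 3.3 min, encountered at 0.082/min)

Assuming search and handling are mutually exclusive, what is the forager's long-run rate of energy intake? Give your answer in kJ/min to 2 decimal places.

Energy encountered per unit search time: 0.35×260 + 0.082×1500 = 214 kJ/min.
Handling time per unit search time: 0.35×6 + 0.082×3.3 = 2.371.
Rate = 214/(1 + 2.371) = 63.49 kJ/min.

63.49 kJ/min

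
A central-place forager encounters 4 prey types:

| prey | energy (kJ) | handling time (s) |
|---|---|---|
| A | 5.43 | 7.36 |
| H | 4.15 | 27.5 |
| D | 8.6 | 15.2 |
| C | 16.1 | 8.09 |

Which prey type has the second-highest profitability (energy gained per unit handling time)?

A

In descending order of E/h:
C: 16.1/8.09 = 1.99 kJ/s
A: 5.43/7.36 = 0.738 kJ/s
D: 8.6/15.2 = 0.566 kJ/s
H: 4.15/27.5 = 0.151 kJ/s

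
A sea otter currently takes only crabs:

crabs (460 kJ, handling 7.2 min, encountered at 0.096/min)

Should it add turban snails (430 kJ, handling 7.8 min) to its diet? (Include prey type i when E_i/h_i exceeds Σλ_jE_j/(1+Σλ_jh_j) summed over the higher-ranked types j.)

Current rate: (0.096×460)/(1 + 0.096×7.2) = 26.11 kJ/min.
Profitability of turban snails: 430/7.8 = 55.13 kJ/min.
Since 55.13 > R, including turban snails increases the long-run rate.

Yes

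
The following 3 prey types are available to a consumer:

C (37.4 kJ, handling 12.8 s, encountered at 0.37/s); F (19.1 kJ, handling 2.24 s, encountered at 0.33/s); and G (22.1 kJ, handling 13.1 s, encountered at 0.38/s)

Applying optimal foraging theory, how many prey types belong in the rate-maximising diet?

Profitabilities (E/h, kJ/s): F 8.53, C 2.92, G 1.69. Add prey in this order while the next type's profitability exceeds the intake rate on those already taken.
Rate on top 1: 3.624. C: 2.92 < 3.624 → exclude; stop.
Optimal diet: F — 1 of 3 types.

1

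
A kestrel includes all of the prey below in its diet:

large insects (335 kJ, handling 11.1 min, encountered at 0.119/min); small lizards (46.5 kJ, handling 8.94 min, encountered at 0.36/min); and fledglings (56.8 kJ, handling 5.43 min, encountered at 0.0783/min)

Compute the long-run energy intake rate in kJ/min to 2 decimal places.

R = Σλ_iE_i / (1 + Σλ_ih_i)
Numerator: 0.119×335 + 0.36×46.5 + 0.0783×56.8 = 61.05
Denominator: 1 + 0.119×11.1 + 0.36×8.94 + 0.0783×5.43 = 5.964
R = 61.05/5.964 = 10.24 kJ/min

10.24 kJ/min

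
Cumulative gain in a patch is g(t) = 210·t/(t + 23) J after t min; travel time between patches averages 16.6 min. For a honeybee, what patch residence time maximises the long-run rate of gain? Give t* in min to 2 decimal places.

19.54 min

Optimal t* satisfies g'(t*) = g(t*)/(T + t*).
g'(t) = 210·23/(t + 23)². Setting 210·23/(t+23)² = 210t/[(t+23)(16.6+t)] gives 23(16.6+t) = t(t+23), so t² = 23×16.6 = 381.8.
t* = √381.8 = 19.54 min.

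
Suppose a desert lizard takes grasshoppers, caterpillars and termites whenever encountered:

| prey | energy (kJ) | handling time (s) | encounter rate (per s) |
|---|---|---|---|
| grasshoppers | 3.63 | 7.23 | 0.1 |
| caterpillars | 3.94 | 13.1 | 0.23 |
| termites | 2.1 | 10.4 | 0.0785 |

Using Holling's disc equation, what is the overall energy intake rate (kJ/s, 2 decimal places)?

0.26 kJ/s

Energy encountered per unit search time: 0.1×3.63 + 0.23×3.94 + 0.0785×2.1 = 1.434 kJ/s.
Handling time per unit search time: 0.1×7.23 + 0.23×13.1 + 0.0785×10.4 = 4.552.
Rate = 1.434/(1 + 4.552) = 0.2583 kJ/s.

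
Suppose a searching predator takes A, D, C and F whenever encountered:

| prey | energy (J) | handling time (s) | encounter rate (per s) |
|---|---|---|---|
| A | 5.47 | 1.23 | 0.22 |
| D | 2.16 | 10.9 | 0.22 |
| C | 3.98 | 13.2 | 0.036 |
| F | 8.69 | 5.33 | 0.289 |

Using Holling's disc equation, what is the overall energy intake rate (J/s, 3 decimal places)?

Energy encountered per unit search time: 0.22×5.47 + 0.22×2.16 + 0.036×3.98 + 0.289×8.69 = 4.333 J/s.
Handling time per unit search time: 0.22×1.23 + 0.22×10.9 + 0.036×13.2 + 0.289×5.33 = 4.684.
Rate = 4.333/(1 + 4.684) = 0.7623 J/s.

0.762 J/s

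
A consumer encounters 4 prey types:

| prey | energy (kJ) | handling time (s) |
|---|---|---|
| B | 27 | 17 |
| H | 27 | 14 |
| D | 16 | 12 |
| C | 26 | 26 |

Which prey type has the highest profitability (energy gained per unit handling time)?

H

Profitability E/h (kJ/s): B = 27/17 = 1.59, H = 27/14 = 1.93, D = 16/12 = 1.33, C = 26/26 = 1.
Ranked: H > B > D > C.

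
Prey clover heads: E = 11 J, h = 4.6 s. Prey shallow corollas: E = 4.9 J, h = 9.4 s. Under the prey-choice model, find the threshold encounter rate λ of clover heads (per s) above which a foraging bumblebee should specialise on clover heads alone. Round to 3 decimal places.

At the threshold, the rate on clover heads alone equals the profitability of shallow corollas: λ·11/(1 + λ·4.6) = 4.9/9.4 = 0.5213.
Rearranging, λ(11 − 0.5213×4.6) = 0.5213, so λ = 0.5213/8.602 = 0.0606 per s.

0.061 per s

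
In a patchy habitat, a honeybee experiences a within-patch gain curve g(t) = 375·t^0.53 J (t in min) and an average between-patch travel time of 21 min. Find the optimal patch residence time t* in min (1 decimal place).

23.7 min

Maximise g(t)/(T+t): set derivative to zero → g'(t)(T+t) = g(t).
g'(t) = 0.53·375·t^-0.47. Setting 0.53·375·t^-0.47 = 375·t^0.53/(21+t) gives 0.53(21+t) = t, so 0.47·t = 0.53×21.
t* = 0.53×21/0.47 = 23.68 min.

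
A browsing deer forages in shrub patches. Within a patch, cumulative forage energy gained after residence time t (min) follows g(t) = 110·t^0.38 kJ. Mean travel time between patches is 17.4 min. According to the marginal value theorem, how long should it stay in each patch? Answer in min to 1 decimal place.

Maximise g(t)/(T+t): set derivative to zero → g'(t)(T+t) = g(t).
g'(t) = 0.38·110·t^-0.62. Setting 0.38·110·t^-0.62 = 110·t^0.38/(17.4+t) gives 0.38(17.4+t) = t, so 0.62·t = 0.38×17.4.
t* = 0.38×17.4/0.62 = 10.66 min.

10.7 min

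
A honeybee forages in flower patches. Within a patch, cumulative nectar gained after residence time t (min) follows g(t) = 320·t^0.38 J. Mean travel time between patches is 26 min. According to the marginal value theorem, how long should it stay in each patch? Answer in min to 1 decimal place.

15.9 min

Maximise g(t)/(T+t): set derivative to zero → g'(t)(T+t) = g(t).
g'(t) = 0.38·320·t^-0.62. Setting 0.38·320·t^-0.62 = 320·t^0.38/(26+t) gives 0.38(26+t) = t, so 0.62·t = 0.38×26.
t* = 0.38×26/0.62 = 15.94 min.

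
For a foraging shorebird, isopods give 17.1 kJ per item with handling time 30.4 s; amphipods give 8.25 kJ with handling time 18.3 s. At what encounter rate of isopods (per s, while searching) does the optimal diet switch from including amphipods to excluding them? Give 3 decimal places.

0.133 per s

The zero-one rule: include amphipods iff E₂/h₂ > λE₁/(1+λh₁). Equality gives the switch point.
λE₁h₂ = E₂ + λE₂h₁ ⇒ λ = E₂/(E₁h₂ − E₂h₁) = 8.25/(312.9 − 250.8) = 0.1328 per s.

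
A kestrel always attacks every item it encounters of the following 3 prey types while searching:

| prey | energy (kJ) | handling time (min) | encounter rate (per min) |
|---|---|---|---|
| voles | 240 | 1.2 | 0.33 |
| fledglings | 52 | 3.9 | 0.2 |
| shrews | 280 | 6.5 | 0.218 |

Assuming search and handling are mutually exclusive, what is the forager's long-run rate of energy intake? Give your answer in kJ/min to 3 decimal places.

R = Σλ_iE_i / (1 + Σλ_ih_i)
Numerator: 0.33×240 + 0.2×52 + 0.218×280 = 150.6
Denominator: 1 + 0.33×1.2 + 0.2×3.9 + 0.218×6.5 = 3.593
R = 150.6/3.593 = 41.93 kJ/min

41.926 kJ/min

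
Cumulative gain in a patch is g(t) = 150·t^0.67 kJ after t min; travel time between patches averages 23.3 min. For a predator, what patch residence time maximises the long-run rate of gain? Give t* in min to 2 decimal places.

47.31 min

Optimal t* satisfies g'(t*) = g(t*)/(T + t*).
g'(t) = 0.67·150·t^-0.33. Setting 0.67·150·t^-0.33 = 150·t^0.67/(23.3+t) gives 0.67(23.3+t) = t, so 0.33·t = 0.67×23.3.
t* = 0.67×23.3/0.33 = 47.31 min.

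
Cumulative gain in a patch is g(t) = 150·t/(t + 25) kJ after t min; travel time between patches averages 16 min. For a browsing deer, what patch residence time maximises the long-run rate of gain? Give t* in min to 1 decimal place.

20.0 min

By the marginal value theorem, leave when the instantaneous gain rate g'(t) equals the habitat-wide average g(t)/(T + t).
g'(t) = 150·25/(t + 25)². Setting 150·25/(t+25)² = 150t/[(t+25)(16+t)] gives 25(16+t) = t(t+25), so t² = 25×16 = 400.
t* = √400 = 20 min.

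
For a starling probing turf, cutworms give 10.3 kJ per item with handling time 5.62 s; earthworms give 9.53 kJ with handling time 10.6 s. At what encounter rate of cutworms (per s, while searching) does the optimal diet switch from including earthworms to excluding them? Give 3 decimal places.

The zero-one rule: include earthworms iff E₂/h₂ > λE₁/(1+λh₁). Equality gives the switch point.
λE₁h₂ = E₂ + λE₂h₁ ⇒ λ = E₂/(E₁h₂ − E₂h₁) = 9.53/(109.2 − 53.56) = 0.1713 per s.

0.171 per s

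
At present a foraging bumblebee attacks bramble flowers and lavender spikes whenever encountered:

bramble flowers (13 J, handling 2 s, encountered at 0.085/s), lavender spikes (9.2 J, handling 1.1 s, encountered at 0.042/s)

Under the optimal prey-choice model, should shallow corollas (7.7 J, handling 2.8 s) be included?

Yes

Current rate: (0.085×13 + 0.042×9.2)/(1 + 0.085×2 + 0.042×1.1) = 1.226 J/s.
Profitability of shallow corollas: 7.7/2.8 = 2.75 J/s.
2.75 > 1.226, so adding shallow corollas raises the average — include it.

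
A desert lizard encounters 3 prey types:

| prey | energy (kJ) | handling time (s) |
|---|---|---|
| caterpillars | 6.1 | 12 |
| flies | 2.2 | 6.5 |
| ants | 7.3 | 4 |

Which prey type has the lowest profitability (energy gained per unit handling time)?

flies

In descending order of E/h:
ants: 7.3/4 = 1.82 kJ/s
caterpillars: 6.1/12 = 0.508 kJ/s
flies: 2.2/6.5 = 0.338 kJ/s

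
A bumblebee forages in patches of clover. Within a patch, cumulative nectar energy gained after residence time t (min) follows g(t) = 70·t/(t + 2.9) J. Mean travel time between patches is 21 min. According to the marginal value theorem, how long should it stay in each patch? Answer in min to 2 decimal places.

Maximise g(t)/(T+t): set derivative to zero → g'(t)(T+t) = g(t).
g'(t) = 70·2.9/(t + 2.9)². Setting 70·2.9/(t+2.9)² = 70t/[(t+2.9)(21+t)] gives 2.9(21+t) = t(t+2.9), so t² = 2.9×21 = 60.9.
t* = √60.9 = 7.804 min.

7.80 min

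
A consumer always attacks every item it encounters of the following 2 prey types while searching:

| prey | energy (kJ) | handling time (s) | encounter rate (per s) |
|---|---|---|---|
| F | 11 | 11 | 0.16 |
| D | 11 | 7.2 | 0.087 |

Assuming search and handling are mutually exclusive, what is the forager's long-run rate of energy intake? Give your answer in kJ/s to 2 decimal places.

0.80 kJ/s

R = (0.16×11 + 0.087×11) / (1 + 0.16×11 + 0.087×7.2) = 2.717/3.386 = 0.8023 kJ/s.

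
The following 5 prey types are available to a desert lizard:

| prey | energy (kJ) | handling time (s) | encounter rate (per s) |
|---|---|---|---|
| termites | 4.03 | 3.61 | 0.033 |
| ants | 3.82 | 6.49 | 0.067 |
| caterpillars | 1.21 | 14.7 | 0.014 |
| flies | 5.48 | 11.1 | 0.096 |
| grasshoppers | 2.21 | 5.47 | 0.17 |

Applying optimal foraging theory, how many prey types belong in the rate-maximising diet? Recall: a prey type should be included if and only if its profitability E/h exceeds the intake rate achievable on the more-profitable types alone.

Profitabilities (E/h, kJ/s): termites 1.12, ants 0.589, flies 0.494, grasshoppers 0.404, caterpillars 0.0823. Add prey in this order while the next type's profitability exceeds the intake rate on those already taken.
Rate on top 1: 0.1188. ants: 0.589 > 0.1188 → include.
Rate on top 2: 0.2503. flies: 0.494 > 0.2503 → include.
Rate on top 3: 0.3493. grasshoppers: 0.404 > 0.3493 → include.
Rate on top 4: 0.3636. caterpillars: 0.0823 < 0.3636 → exclude; stop.
Optimal diet: termites, ants, flies, grasshoppers — 4 of 5 types.

4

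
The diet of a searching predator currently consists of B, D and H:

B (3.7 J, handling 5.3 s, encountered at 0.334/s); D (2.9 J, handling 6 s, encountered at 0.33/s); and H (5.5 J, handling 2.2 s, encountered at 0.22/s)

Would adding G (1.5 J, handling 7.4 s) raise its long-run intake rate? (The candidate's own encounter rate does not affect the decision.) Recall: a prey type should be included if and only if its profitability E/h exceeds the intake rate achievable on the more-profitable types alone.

No

Current rate: (0.334×3.7 + 0.33×2.9 + 0.22×5.5)/(1 + 0.334×5.3 + 0.33×6 + 0.22×2.2) = 0.6501 J/s.
G: E/h = 1.5/7.4 = 0.2027 J/s.
0.2027 < 0.6501, so adding G would lower the average — exclude it.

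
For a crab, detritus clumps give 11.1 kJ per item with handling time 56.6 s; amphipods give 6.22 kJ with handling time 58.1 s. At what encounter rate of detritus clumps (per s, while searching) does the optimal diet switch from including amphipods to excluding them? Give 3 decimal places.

0.021 per s

Drop amphipods once their profitability E₂/h₂ falls below the rate achievable on detritus clumps alone: E₂/h₂ = λE₁/(1 + λh₁).
Solve for λ: λE₁h₂ = E₂(1 + λh₁) → λ(E₁h₂ − E₂h₁) = E₂ → λ = E₂/(E₁h₂ − E₂h₁).
λ = 6.22/(11.1×58.1 − 6.22×56.6) = 6.22/292.9 = 0.02124 per s.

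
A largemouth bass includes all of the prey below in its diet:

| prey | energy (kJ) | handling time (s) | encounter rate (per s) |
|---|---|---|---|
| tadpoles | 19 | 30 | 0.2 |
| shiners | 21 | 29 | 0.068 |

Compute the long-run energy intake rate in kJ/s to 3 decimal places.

0.583 kJ/s

R = (0.2×19 + 0.068×21) / (1 + 0.2×30 + 0.068×29) = 5.228/8.972 = 0.5827 kJ/s.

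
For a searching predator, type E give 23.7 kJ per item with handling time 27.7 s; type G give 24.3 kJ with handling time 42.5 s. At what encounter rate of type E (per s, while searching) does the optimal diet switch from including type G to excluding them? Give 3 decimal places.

0.073 per s

The zero-one rule: include type G iff E₂/h₂ > λE₁/(1+λh₁). Equality gives the switch point.
λE₁h₂ = E₂ + λE₂h₁ ⇒ λ = E₂/(E₁h₂ − E₂h₁) = 24.3/(1007 − 673.1) = 0.07272 per s.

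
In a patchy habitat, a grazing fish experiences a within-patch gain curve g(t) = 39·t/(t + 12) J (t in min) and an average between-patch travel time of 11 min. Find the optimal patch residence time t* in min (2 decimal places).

By the marginal value theorem, leave when the instantaneous gain rate g'(t) equals the habitat-wide average g(t)/(T + t).
g'(t) = 39·12/(t + 12)². Setting 39·12/(t+12)² = 39t/[(t+12)(11+t)] gives 12(11+t) = t(t+12), so t² = 12×11 = 132.
t* = √132 = 11.49 min.

11.49 min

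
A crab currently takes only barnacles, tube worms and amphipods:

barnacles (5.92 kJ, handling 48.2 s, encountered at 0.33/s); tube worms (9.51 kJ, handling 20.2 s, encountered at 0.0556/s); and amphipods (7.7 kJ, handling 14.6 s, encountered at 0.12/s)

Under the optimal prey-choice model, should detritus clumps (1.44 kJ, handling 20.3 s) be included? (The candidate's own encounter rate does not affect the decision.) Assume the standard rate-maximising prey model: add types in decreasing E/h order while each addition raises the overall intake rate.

Intake rate on the current diet: R = (0.33×5.92 + 0.0556×9.51 + 0.12×7.7) / (1 + 0.33×48.2 + 0.0556×20.2 + 0.12×14.6) = 3.406/19.78 = 0.1722 kJ/s.
Profitability of detritus clumps: 1.44/20.3 = 0.07094 kJ/s.
0.07094 < 0.1722, so adding detritus clumps would lower the average — exclude it.

No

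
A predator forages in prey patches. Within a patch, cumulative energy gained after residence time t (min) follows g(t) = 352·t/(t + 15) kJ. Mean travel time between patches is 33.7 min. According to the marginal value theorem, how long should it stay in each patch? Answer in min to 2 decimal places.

By the marginal value theorem, leave when the instantaneous gain rate g'(t) equals the habitat-wide average g(t)/(T + t).
g'(t) = 352·15/(t + 15)². Setting 352·15/(t+15)² = 352t/[(t+15)(33.7+t)] gives 15(33.7+t) = t(t+15), so t² = 15×33.7 = 505.5.
t* = √505.5 = 22.48 min.

22.48 min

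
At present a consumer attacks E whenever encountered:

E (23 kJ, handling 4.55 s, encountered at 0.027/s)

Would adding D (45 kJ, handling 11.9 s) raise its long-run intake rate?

Yes

On E alone, R = ΣλE/(1+Σλh) = 0.621/1.123 = 0.5531 kJ/s.
Profitability of D: 45/11.9 = 3.782 kJ/s.
Since 3.782 > R, including D increases the long-run rate.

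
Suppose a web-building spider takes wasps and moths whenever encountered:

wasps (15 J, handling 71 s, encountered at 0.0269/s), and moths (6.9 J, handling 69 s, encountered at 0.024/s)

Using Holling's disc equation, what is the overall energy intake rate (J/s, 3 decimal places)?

0.125 J/s

Energy encountered per unit search time: 0.0269×15 + 0.024×6.9 = 0.5691 J/s.
Handling time per unit search time: 0.0269×71 + 0.024×69 = 3.566.
Rate = 0.5691/(1 + 3.566) = 0.1246 J/s.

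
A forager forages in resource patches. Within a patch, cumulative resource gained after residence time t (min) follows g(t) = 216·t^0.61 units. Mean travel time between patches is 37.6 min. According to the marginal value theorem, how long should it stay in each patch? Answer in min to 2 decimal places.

By the marginal value theorem, leave when the instantaneous gain rate g'(t) equals the habitat-wide average g(t)/(T + t).
g'(t) = 0.61·216·t^-0.39. Setting 0.61·216·t^-0.39 = 216·t^0.61/(37.6+t) gives 0.61(37.6+t) = t, so 0.39·t = 0.61×37.6.
t* = 0.61×37.6/0.39 = 58.81 min.

58.81 min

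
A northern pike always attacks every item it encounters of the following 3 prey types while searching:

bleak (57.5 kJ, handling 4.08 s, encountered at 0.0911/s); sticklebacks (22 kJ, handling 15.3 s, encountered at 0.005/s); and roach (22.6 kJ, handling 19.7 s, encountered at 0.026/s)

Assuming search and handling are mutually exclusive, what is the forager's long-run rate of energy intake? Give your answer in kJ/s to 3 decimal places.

3.028 kJ/s

Energy encountered per unit search time: 0.0911×57.5 + 0.005×22 + 0.026×22.6 = 5.936 kJ/s.
Handling time per unit search time: 0.0911×4.08 + 0.005×15.3 + 0.026×19.7 = 0.9604.
Rate = 5.936/(1 + 0.9604) = 3.028 kJ/s.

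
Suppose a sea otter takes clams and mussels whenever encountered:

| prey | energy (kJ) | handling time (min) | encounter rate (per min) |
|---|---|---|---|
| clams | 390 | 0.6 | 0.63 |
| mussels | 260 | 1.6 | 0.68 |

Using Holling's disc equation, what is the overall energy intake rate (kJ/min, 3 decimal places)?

171.330 kJ/min

R = Σλ_iE_i / (1 + Σλ_ih_i)
Numerator: 0.63×390 + 0.68×260 = 422.5
Denominator: 1 + 0.63×0.6 + 0.68×1.6 = 2.466
R = 422.5/2.466 = 171.3 kJ/min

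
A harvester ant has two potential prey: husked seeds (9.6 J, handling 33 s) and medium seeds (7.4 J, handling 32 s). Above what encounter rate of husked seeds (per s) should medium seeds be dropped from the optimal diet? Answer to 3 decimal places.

0.117 per s

The zero-one rule: include medium seeds iff E₂/h₂ > λE₁/(1+λh₁). Equality gives the switch point.
λE₁h₂ = E₂ + λE₂h₁ ⇒ λ = E₂/(E₁h₂ − E₂h₁) = 7.4/(307.2 − 244.2) = 0.1175 per s.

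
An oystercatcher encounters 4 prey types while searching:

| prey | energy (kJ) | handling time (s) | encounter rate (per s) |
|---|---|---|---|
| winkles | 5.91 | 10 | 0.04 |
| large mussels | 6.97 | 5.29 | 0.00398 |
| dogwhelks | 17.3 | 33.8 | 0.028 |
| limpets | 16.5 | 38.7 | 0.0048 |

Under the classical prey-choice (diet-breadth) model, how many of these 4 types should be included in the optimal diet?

4

Rank by E/h (kJ/s): large mussels 1.32, winkles 0.591, dogwhelks 0.512, limpets 0.426. Include each in turn until the next type's E/h falls below the running intake rate.
Rate on top 1: 0.02717. winkles: 0.591 > 0.02717 → include.
Rate on top 2: 0.1859. dogwhelks: 0.512 > 0.1859 → include.
Rate on top 3: 0.3162. limpets: 0.426 > 0.3162 → include.
Optimal diet: large mussels, winkles, dogwhelks, limpets — 4 of 4 types.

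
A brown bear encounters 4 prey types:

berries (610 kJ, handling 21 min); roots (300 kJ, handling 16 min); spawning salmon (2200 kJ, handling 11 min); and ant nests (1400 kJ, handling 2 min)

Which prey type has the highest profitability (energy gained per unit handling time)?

ant nests

In descending order of E/h:
ant nests: 1400/2 = 700 kJ/min
spawning salmon: 2200/11 = 200 kJ/min
berries: 610/21 = 29 kJ/min
roots: 300/16 = 18.8 kJ/min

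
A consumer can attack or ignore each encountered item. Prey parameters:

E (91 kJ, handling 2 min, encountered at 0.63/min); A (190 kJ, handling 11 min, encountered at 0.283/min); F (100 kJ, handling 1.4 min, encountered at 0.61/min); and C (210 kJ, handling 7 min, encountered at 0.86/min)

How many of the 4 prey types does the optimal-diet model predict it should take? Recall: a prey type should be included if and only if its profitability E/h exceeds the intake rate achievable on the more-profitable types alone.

2

E/h in descending order: F 71.4, E 45.5, C 30, A 17.3 kJ/min. The optimal diet is the largest prefix of this list for which every included type satisfies E_i/h_i > R on the types above it.
Rate on top 1: 32.9. E: 45.5 > 32.9 → include.
Rate on top 2: 38. C: 30 < 38 → exclude; stop.
Optimal diet: F, E — 2 of 4 types.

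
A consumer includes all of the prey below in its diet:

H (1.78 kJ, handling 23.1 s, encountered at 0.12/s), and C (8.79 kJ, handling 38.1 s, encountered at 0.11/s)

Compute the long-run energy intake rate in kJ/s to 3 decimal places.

Energy encountered per unit search time: 0.12×1.78 + 0.11×8.79 = 1.18 kJ/s.
Handling time per unit search time: 0.12×23.1 + 0.11×38.1 = 6.963.
Rate = 1.18/(1 + 6.963) = 0.1482 kJ/s.

0.148 kJ/s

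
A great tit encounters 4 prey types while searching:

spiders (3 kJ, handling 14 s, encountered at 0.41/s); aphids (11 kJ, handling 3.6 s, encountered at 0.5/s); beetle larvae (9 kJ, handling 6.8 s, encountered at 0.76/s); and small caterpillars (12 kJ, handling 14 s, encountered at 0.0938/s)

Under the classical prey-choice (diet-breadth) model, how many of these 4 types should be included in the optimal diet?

1

Profitabilities (E/h, kJ/s): aphids 3.06, beetle larvae 1.32, small caterpillars 0.857, spiders 0.214. Add prey in this order while the next type's profitability exceeds the intake rate on those already taken.
Rate on top 1: 1.964. beetle larvae: 1.32 < 1.964 → exclude; stop.
Optimal diet: aphids — 1 of 4 types.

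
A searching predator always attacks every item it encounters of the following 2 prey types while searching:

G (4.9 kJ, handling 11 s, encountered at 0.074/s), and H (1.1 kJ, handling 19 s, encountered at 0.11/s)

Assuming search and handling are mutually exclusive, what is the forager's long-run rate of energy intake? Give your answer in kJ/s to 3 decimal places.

0.124 kJ/s

R = (0.074×4.9 + 0.11×1.1) / (1 + 0.074×11 + 0.11×19) = 0.4836/3.904 = 0.1239 kJ/s.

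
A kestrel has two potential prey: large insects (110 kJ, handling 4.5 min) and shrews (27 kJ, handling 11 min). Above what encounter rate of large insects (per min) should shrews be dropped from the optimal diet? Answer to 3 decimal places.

Drop shrews once their profitability E₂/h₂ falls below the rate achievable on large insects alone: E₂/h₂ = λE₁/(1 + λh₁).
Solve for λ: λE₁h₂ = E₂(1 + λh₁) → λ(E₁h₂ − E₂h₁) = E₂ → λ = E₂/(E₁h₂ − E₂h₁).
λ = 27/(110×11 − 27×4.5) = 27/1088 = 0.0248 per min.

0.025 per min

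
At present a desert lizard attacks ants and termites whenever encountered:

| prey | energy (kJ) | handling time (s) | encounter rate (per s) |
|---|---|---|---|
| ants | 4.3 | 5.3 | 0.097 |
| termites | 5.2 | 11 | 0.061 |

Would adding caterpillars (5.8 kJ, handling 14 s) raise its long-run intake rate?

On ants and termites alone, R = ΣλE/(1+Σλh) = 0.7343/2.185 = 0.336 kJ/s.
Profitability of caterpillars: 5.8/14 = 0.4143 kJ/s.
0.4143 > 0.336, so adding caterpillars raises the average — include it.

Yes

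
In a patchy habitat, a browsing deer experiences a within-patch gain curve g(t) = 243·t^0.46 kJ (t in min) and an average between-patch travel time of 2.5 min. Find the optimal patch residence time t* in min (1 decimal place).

Optimal t* satisfies g'(t*) = g(t*)/(T + t*).
g'(t) = 0.46·243·t^-0.54. Setting 0.46·243·t^-0.54 = 243·t^0.46/(2.5+t) gives 0.46(2.5+t) = t, so 0.54·t = 0.46×2.5.
t* = 0.46×2.5/0.54 = 2.13 min.

2.1 min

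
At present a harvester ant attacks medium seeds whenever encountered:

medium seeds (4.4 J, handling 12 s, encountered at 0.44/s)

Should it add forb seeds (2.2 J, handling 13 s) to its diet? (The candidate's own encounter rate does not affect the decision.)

Current rate: (0.44×4.4)/(1 + 0.44×12) = 0.3083 J/s.
Profitability of forb seeds: 2.2/13 = 0.1692 J/s.
Since 0.1692 < R, time spent handling forb seeds is better spent searching.

No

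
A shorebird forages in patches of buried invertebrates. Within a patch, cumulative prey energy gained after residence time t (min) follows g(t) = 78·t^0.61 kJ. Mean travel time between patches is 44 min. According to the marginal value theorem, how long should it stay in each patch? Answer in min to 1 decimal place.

Optimal t* satisfies g'(t*) = g(t*)/(T + t*).
g'(t) = 0.61·78·t^-0.39. Setting 0.61·78·t^-0.39 = 78·t^0.61/(44+t) gives 0.61(44+t) = t, so 0.39·t = 0.61×44.
t* = 0.61×44/0.39 = 68.82 min.

68.8 min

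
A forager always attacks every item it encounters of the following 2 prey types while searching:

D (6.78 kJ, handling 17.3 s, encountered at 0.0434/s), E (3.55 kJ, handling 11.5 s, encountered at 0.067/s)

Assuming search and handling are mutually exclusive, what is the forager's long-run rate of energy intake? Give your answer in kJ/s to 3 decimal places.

0.211 kJ/s

R = (0.0434×6.78 + 0.067×3.55) / (1 + 0.0434×17.3 + 0.067×11.5) = 0.5321/2.521 = 0.211 kJ/s.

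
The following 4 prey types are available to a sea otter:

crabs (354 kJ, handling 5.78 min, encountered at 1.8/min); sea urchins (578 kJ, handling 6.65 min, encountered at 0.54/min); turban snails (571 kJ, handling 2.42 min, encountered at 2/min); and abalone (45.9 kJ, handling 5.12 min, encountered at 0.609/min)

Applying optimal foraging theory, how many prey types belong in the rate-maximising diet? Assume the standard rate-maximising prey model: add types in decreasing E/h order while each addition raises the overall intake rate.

1

Profitabilities (E/h, kJ/min): turban snails 236, sea urchins 86.9, crabs 61.2, abalone 8.96. Add prey in this order while the next type's profitability exceeds the intake rate on those already taken.
Rate on top 1: 195.5. sea urchins: 86.9 < 195.5 → exclude; stop.
Optimal diet: turban snails — 1 of 4 types.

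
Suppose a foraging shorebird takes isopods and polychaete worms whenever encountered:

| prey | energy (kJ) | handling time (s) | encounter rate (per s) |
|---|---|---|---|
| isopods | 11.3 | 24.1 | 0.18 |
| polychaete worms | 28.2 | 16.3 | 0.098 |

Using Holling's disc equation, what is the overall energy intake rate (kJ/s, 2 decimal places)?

R = Σλ_iE_i / (1 + Σλ_ih_i)
Numerator: 0.18×11.3 + 0.098×28.2 = 4.798
Denominator: 1 + 0.18×24.1 + 0.098×16.3 = 6.935
R = 4.798/6.935 = 0.6918 kJ/s

0.69 kJ/s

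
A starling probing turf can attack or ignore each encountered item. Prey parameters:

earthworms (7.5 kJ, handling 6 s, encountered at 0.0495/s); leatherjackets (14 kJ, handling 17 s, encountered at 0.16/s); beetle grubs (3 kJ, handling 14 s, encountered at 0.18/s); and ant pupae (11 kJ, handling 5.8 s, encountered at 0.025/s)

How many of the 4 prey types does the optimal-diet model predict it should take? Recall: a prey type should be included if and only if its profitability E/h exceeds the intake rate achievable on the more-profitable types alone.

E/h in descending order: ant pupae 1.9, earthworms 1.25, leatherjackets 0.824, beetle grubs 0.214 kJ/s. The optimal diet is the largest prefix of this list for which every included type satisfies E_i/h_i > R on the types above it.
Rate on top 1: 0.2402. earthworms: 1.25 > 0.2402 → include.
Rate on top 2: 0.4482. leatherjackets: 0.824 > 0.4482 → include.
Rate on top 3: 0.6935. beetle grubs: 0.214 < 0.6935 → exclude; stop.
Optimal diet: ant pupae, earthworms, leatherjackets — 3 of 4 types.

3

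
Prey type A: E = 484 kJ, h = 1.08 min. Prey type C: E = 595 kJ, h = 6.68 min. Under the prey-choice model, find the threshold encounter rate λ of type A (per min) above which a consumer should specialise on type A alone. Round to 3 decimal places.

The zero-one rule: include type C iff E₂/h₂ > λE₁/(1+λh₁). Equality gives the switch point.
λE₁h₂ = E₂ + λE₂h₁ ⇒ λ = E₂/(E₁h₂ − E₂h₁) = 595/(3233 − 642.6) = 0.2297 per min.

0.230 per min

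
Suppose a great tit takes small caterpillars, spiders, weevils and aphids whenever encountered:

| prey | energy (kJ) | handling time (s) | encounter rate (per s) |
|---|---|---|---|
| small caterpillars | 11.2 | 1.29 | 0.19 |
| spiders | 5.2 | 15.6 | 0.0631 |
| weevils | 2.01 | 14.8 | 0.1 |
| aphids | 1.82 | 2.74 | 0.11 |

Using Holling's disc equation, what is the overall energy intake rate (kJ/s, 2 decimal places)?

R = Σλ_iE_i / (1 + Σλ_ih_i)
Numerator: 0.19×11.2 + 0.0631×5.2 + 0.1×2.01 + 0.11×1.82 = 2.857
Denominator: 1 + 0.19×1.29 + 0.0631×15.6 + 0.1×14.8 + 0.11×2.74 = 4.011
R = 2.857/4.011 = 0.7124 kJ/s

0.71 kJ/s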